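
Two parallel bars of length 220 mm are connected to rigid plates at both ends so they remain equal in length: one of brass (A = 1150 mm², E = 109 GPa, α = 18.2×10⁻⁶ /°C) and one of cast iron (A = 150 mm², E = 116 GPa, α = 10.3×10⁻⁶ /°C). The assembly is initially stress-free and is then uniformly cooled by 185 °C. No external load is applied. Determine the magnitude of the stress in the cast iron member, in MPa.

Equilibrium of a rigid end plate with no external load gives equal and opposite internal forces ±P in the two members. Since α_{brass} > α_{cast iron}, cooling drives the brass into tension and the cast iron into compression.
Compatibility of the two members (thermal + elastic change equal): (α₁ − α₂)ΔT = P·[1/(A₁E₁) + 1/(A₂E₂)].
|α₁ − α₂|·ΔT = 7.9×10⁻⁶ × 185 = 0.001461.
1/(A₁E₁) + 1/(A₂E₂) = 1/(1150×109×10³) + 1/(150×116×10³) = 6.545×10⁻⁸ N⁻¹.
So P = 0.001461 / 6.545×10⁻⁸ = 22.33 kN.
σ_{cast iron} = P/A₂ = 22330/150 = 148.9 MPa, compressive.

σ ≈ 149 MPa (compressive)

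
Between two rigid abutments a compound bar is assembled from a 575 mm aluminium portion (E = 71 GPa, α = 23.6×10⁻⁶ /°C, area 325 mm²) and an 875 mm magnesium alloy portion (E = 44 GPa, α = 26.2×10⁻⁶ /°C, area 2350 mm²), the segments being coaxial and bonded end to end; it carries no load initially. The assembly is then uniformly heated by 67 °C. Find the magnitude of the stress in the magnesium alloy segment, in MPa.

σ ≈ 31.2 MPa (compressive)

If the supports were absent, the total length change would be Σ αᵢΔT Lᵢ = 23.6×10⁻⁶×67×575 + 26.2×10⁻⁶×67×875 = 2.445 mm.
The walls prevent any net length change, so an axial force P (same in every segment) develops. Compatibility: P · Σ Lᵢ/(AᵢEᵢ) = δ_free.
Σ Lᵢ/(AᵢEᵢ) = 575/(325×71×10³) + 875/(2350×44×10³) = 3.338×10⁻⁵ mm/N.
So P = 2.445 / 3.338×10⁻⁵ = 73.25 kN, compressive.
σ_{magnesium alloy} = P / A = 73250 / 2350 = 31.17 MPa.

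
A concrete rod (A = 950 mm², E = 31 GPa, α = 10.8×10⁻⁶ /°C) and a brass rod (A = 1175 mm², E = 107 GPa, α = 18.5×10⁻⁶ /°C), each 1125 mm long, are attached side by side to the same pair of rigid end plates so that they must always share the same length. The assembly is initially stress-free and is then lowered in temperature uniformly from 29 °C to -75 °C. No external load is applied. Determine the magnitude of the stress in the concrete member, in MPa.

σ ≈ 20.1 MPa (compressive)

The brass has the larger α, so on cooling it would change length more than the concrete if both were free. The rigid plates force a common final length, so the brass is put into tension and the concrete into compression, with equal and opposite forces P (no external load).
Equating the net (thermal + elastic) strains gives |α₁ − α₂|·ΔT = P·[1/(A₁E₁) + 1/(A₂E₂)].
|α₁ − α₂|·ΔT = 7.7×10⁻⁶ × 104 = 0.0008008.
1/(A₁E₁) + 1/(A₂E₂) = 1/(950×31×10³) + 1/(1175×107×10³) = 4.191×10⁻⁸ N⁻¹.
So P = 0.0008008 / 4.191×10⁻⁸ = 19.11 kN.
σ_{concrete} = P/A₁ = 19110/950 = 20.11 MPa, compressive.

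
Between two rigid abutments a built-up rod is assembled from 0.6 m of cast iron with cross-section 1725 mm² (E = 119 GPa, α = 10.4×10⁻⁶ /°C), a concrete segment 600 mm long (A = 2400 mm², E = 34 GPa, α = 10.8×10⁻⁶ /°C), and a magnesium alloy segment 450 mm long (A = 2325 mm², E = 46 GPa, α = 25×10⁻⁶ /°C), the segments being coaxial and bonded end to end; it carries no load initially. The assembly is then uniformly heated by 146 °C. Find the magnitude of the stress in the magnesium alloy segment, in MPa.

If the supports were absent, the total length change would be Σ αᵢΔT Lᵢ = 10.4×10⁻⁶×146×600 + 10.8×10⁻⁶×146×600 + 25×10⁻⁶×146×450 = 3.5 mm.
Since the ends are fixed, an axial force P builds up, equal in every segment, with P · Σ Lᵢ/(AᵢEᵢ) = δ_free.
The series flexibility is Σ Lᵢ/(AᵢEᵢ) = 600/(1725×119×10³) + 600/(2400×34×10³) + 450/(2325×46×10³) = 1.448×10⁻⁵ mm/N.
Hence P = δ_free / Σ(L/AE) = 3.5/1.448×10⁻⁵ = 241.6 kN (compressive).
σ_{magnesium alloy} = P / A = 241600 / 2325 = 103.9 MPa.

σ ≈ 104 MPa (compressive)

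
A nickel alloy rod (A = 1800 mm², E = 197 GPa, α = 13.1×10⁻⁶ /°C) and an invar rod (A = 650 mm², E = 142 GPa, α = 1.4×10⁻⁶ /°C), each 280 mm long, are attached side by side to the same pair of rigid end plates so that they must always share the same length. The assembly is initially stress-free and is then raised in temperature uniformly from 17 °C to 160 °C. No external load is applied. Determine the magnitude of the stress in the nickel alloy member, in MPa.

Both members must finish at the same length. With the larger α, the nickel alloy tends to over-expand; the plates restrain it, putting the nickel alloy in compression and the invar in tension. With no external load the two internal forces are equal and opposite, magnitude P.
Equating the net (thermal + elastic) strains gives |α₁ − α₂|·ΔT = P·[1/(A₁E₁) + 1/(A₂E₂)].
|α₁ − α₂|·ΔT = 11.7×10⁻⁶ × 143 = 0.001673.
1/(A₁E₁) + 1/(A₂E₂) = 1/(1800×197×10³) + 1/(650×142×10³) = 1.365×10⁻⁸ N⁻¹.
So P = 0.001673 / 1.365×10⁻⁸ = 122.5 kN.
σ_{nickel alloy} = P/A₁ = 122500/1800 = 68.07 MPa, compressive.

σ ≈ 68.1 MPa (compressive)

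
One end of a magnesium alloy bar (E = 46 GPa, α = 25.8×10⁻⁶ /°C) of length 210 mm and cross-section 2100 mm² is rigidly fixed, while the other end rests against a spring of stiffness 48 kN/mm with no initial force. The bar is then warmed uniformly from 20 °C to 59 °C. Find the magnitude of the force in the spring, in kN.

Free thermal expansion: δ_free = αΔT L = 25.8×10⁻⁶ × 39 × 210 = 0.2113 mm.
With a force P in the spring, the elastic change of the bar is PL/(AE) and that of the spring is P/k; compatibility requires their sum to equal δ_free.
So P = δ_free / [L/(AE) + 1/k] = 0.2113 / [ 210/(2100×46×10³) + 1/(48×10³) ].
P = 0.2113 / 2.301×10⁻⁵ = 9184 N.

P ≈ 9.18 kN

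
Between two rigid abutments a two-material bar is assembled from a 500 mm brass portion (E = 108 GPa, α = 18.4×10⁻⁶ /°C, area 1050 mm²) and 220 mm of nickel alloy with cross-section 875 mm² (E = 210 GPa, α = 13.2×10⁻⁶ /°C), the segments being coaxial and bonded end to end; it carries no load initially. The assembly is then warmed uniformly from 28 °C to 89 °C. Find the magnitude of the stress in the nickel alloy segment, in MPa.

Free thermal expansion of the whole bar: Σ αᵢΔT Lᵢ = 18.4×10⁻⁶×61×500 + 13.2×10⁻⁶×61×220 = 0.7383 mm.
The walls prevent any net length change, so an axial force P (same in every segment) develops. Compatibility: P · Σ Lᵢ/(AᵢEᵢ) = δ_free.
The series flexibility is Σ Lᵢ/(AᵢEᵢ) = 500/(1050×108×10³) + 220/(875×210×10³) = 5.606×10⁻⁶ mm/N.
Hence P = δ_free / Σ(L/AE) = 0.7383/5.606×10⁻⁶ = 131.7 kN (compressive).
σ_{nickel alloy} = P / A = 131700 / 875 = 150.5 MPa.

σ ≈ 151 MPa (compressive)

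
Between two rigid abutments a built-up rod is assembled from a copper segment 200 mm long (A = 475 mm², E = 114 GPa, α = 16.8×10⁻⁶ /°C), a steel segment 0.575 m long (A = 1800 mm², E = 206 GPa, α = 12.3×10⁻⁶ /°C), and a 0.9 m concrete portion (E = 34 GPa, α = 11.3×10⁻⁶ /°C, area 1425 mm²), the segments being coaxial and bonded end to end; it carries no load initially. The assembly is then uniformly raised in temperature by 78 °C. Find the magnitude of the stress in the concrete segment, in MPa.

σ ≈ 47.3 MPa (compressive)

With the walls removed the bar would change length by δ_free = Σ αᵢΔT Lᵢ = 16.8×10⁻⁶×78×200 + 12.3×10⁻⁶×78×575 + 11.3×10⁻⁶×78×900 = 1.607 mm.
Since the ends are fixed, an axial force P builds up, equal in every segment, with P · Σ Lᵢ/(AᵢEᵢ) = δ_free.
The series flexibility is Σ Lᵢ/(AᵢEᵢ) = 200/(475×114×10³) + 575/(1800×206×10³) + 900/(1425×34×10³) = 2.382×10⁻⁵ mm/N.
Hence P = δ_free / Σ(L/AE) = 1.607/2.382×10⁻⁵ = 67.46 kN (compressive).
σ_{concrete} = P / A = 67460 / 1425 = 47.34 MPa.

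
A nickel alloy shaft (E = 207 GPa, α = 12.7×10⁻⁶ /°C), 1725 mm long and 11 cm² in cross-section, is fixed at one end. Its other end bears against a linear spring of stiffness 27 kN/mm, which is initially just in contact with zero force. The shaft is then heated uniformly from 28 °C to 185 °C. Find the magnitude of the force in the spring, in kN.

Free thermal expansion: δ_free = αΔT L = 12.7×10⁻⁶ × 157 × 1725 = 3.439 mm.
Let P be the compressive force at the spring. The shaft shortens elastically by PL/(AE) and the spring compresses by P/k; together these equal δ_free.
So P = δ_free / [L/(AE) + 1/k] = 3.439 / [ 1725/(1100×207×10³) + 1/(27×10³) ].
P = 3.439 / 4.461×10⁻⁵ = 77100 N.

P ≈ 77.1 kN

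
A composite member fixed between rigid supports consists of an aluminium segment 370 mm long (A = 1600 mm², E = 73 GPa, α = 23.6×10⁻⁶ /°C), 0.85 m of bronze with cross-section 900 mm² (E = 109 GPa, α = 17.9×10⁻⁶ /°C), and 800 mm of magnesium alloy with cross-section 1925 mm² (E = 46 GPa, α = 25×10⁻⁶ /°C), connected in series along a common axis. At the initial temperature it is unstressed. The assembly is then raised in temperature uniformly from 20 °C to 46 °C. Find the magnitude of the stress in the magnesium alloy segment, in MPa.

With the walls removed the bar would change length by δ_free = Σ αᵢΔT Lᵢ = 23.6×10⁻⁶×26×370 + 17.9×10⁻⁶×26×850 + 25×10⁻⁶×26×800 = 1.143 mm.
The rigid supports impose zero overall length change; the single axial force P common to all segments must satisfy P Σ Lᵢ/(AᵢEᵢ) = δ_free.
Σ Lᵢ/(AᵢEᵢ) = 370/(1600×73×10³) + 850/(900×109×10³) + 800/(1925×46×10³) = 2.087×10⁻⁵ mm/N.
Hence P = δ_free / Σ(L/AE) = 1.143/2.087×10⁻⁵ = 54.76 kN (compressive).
σ_{magnesium alloy} = P / A = 54760 / 1925 = 28.45 MPa.

σ ≈ 28.4 MPa (compressive)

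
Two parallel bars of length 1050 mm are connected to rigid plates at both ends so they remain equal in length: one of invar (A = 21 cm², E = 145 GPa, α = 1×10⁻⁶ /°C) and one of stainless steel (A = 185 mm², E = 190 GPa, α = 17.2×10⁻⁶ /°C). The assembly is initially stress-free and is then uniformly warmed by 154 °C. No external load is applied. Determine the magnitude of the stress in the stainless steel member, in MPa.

σ ≈ 425 MPa (compressive)

Both members must finish at the same length. With the larger α, the stainless steel tends to over-expand; the plates restrain it, putting the stainless steel in compression and the invar in tension. With no external load the two internal forces are equal and opposite, magnitude P.
Equating the net (thermal + elastic) strains gives |α₁ − α₂|·ΔT = P·[1/(A₁E₁) + 1/(A₂E₂)].
|α₁ − α₂|·ΔT = 16.2×10⁻⁶ × 154 = 0.002495.
1/(A₁E₁) + 1/(A₂E₂) = 1/(2100×145×10³) + 1/(185×190×10³) = 3.173×10⁻⁸ N⁻¹.
So P = 0.002495 / 3.173×10⁻⁸ = 78.62 kN.
σ_{stainless steel} = P/A₂ = 78620/185 = 425 MPa, compressive.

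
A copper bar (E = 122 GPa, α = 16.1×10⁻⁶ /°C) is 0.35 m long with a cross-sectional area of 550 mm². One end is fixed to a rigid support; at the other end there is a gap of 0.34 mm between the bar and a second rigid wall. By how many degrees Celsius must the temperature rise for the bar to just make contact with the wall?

Contact occurs when the free expansion equals the gap: αΔT L = 0.34 mm.
So ΔT = g/(αL) = 0.34/(16.1×10⁻⁶ × 350) = 60.34 °C.

ΔT ≈ 60.3 °C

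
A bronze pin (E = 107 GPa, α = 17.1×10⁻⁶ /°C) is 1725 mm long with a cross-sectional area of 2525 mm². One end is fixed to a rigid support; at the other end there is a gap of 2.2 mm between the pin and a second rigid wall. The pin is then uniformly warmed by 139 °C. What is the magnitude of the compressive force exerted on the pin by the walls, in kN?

P ≈ 298 kN

Free thermal elongation = αΔT L = 17.1×10⁻⁶ × 139 × 1725 = 4.1 mm.
This exceeds the 2.2 mm gap, so the wall pushes back. The portion of expansion that must be recovered elastically is δ_free − gap = 4.1 − 2.2 = 1.9 mm.
That suppressed elongation corresponds to σ = E·Δ/L = 107×10³ × 1.9/1725 = 117.9 MPa.
Force on the wall = σA = 117.9 × 2525 mm² = 297.6 kN.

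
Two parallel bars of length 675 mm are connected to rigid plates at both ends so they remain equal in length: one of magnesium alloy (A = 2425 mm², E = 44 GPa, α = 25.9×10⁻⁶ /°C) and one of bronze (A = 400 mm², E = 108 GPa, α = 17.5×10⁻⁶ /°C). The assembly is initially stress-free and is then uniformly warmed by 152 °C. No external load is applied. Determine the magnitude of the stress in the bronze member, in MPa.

σ ≈ 98.2 MPa (tensile)

Equilibrium of a rigid end plate with no external load gives equal and opposite internal forces ±P in the two members. Since α_{magnesium alloy} > α_{bronze}, heating drives the magnesium alloy into compression and the bronze into tension.
Compatibility of the two members (thermal + elastic change equal): (α₁ − α₂)ΔT = P·[1/(A₁E₁) + 1/(A₂E₂)].
|α₁ − α₂|·ΔT = 8.4×10⁻⁶ × 152 = 0.001277.
1/(A₁E₁) + 1/(A₂E₂) = 1/(2425×44×10³) + 1/(400×108×10³) = 3.252×10⁻⁸ N⁻¹.
P = 0.001277 / 3.252×10⁻⁸ = 39260 N = 39.26 kN.
σ_{bronze} = P/A₂ = 39260/400 = 98.15 MPa, tensile.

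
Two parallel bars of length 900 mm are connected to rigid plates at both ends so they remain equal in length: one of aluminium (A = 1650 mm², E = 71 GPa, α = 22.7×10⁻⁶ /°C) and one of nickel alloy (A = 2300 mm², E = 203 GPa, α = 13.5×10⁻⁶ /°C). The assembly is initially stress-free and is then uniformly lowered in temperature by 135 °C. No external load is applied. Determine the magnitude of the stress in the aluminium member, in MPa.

σ ≈ 70.5 MPa (tensile)

The aluminium has the larger α, so on cooling it would change length more than the nickel alloy if both were free. The rigid plates force a common final length, so the aluminium is put into tension and the nickel alloy into compression, with equal and opposite forces P (no external load).
Compatibility of the two members (thermal + elastic change equal): (α₁ − α₂)ΔT = P·[1/(A₁E₁) + 1/(A₂E₂)].
|α₁ − α₂|·ΔT = 9.2×10⁻⁶ × 135 = 0.001242.
1/(A₁E₁) + 1/(A₂E₂) = 1/(1650×71×10³) + 1/(2300×203×10³) = 1.068×10⁻⁸ N⁻¹.
So P = 0.001242 / 1.068×10⁻⁸ = 116.3 kN.
σ_{aluminium} = P/A₁ = 116300/1650 = 70.49 MPa, tensile.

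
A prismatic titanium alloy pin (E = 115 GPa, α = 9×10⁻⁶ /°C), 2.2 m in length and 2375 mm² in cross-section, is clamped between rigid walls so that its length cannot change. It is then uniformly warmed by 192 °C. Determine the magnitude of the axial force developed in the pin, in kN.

Full restraint means ε = 0, so the stress is σ = EαΔT = 115×10³ × 9×10⁻⁶ × 192 = 198.7 MPa.
P = AEαΔT = 2375 × 115×10³ × 9×10⁻⁶ × 192 = 472 kN (compressive).

P ≈ 472 kN (compressive)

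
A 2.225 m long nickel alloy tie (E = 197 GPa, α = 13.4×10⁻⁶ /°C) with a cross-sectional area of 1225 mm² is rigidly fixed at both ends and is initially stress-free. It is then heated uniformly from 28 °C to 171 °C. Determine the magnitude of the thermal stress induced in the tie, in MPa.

σ ≈ 377 MPa (compressive)

Because both ends are immovable the net strain is zero, and the suppressed thermal strain is αΔT = 13.4×10⁻⁶ × 143 = 1916.2×10⁻⁶.
Hence σ = E·αΔT = 197×10³ × 1916.2×10⁻⁶ = 377.5 MPa, compressive.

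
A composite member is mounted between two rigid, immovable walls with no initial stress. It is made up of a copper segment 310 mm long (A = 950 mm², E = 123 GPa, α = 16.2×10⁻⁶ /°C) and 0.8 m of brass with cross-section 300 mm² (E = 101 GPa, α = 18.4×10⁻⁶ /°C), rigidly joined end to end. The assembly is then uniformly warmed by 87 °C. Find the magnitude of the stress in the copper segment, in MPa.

With the walls removed the bar would change length by δ_free = Σ αᵢΔT Lᵢ = 16.2×10⁻⁶×87×310 + 18.4×10⁻⁶×87×800 = 1.718 mm.
The rigid supports impose zero overall length change; the single axial force P common to all segments must satisfy P Σ Lᵢ/(AᵢEᵢ) = δ_free.
The series flexibility is Σ Lᵢ/(AᵢEᵢ) = 310/(950×123×10³) + 800/(300×101×10³) = 2.906×10⁻⁵ mm/N.
P = 1.718 / 2.906×10⁻⁵ = 59110 N = 59.11 kN, compressive.
σ_{copper} = P / A = 59110 / 950 = 62.22 MPa.

σ ≈ 62.2 MPa (compressive)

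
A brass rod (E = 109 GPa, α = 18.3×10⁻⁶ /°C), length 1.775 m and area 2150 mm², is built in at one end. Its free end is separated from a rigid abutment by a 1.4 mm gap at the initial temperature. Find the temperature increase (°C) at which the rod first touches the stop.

The gap closes when αΔT L = 1.4 mm, since the rod is still unstressed at that instant.
So ΔT = g/(αL) = 1.4/(18.3×10⁻⁶ × 1775) = 43.1 °C.

ΔT ≈ 43.1 °C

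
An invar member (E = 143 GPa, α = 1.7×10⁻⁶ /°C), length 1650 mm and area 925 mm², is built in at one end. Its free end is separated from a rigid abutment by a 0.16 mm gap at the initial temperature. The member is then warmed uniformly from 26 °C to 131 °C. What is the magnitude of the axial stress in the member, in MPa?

σ ≈ 11.7 MPa (compressive)

Unrestrained expansion: δ_free = αΔT L = 1.7×10⁻⁶ × 105 × 1650 = 0.2945 mm.
The gap closes (δ_free > 0.16 mm) and the wall then resists a further 0.2945 − 0.16 = 0.1345 mm of expansion.
So σ = E(δ_free − g)/L = 143×10³ × 0.1345/1650 = 11.66 MPa.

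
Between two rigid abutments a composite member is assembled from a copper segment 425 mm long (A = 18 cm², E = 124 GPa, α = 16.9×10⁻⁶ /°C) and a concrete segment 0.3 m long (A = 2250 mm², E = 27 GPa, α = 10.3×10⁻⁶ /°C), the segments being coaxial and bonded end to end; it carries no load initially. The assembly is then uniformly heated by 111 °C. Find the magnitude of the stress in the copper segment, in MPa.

Free thermal expansion of the whole bar: Σ αᵢΔT Lᵢ = 16.9×10⁻⁶×111×425 + 10.3×10⁻⁶×111×300 = 1.14 mm.
The walls prevent any net length change, so an axial force P (same in every segment) develops. Compatibility: P · Σ Lᵢ/(AᵢEᵢ) = δ_free.
Σ Lᵢ/(AᵢEᵢ) = 425/(1800×124×10³) + 300/(2250×27×10³) = 6.842×10⁻⁶ mm/N.
So P = 1.14 / 6.842×10⁻⁶ = 166.6 kN, compressive.
σ_{copper} = P / A = 166600 / 1800 = 92.58 MPa.

σ ≈ 92.6 MPa (compressive)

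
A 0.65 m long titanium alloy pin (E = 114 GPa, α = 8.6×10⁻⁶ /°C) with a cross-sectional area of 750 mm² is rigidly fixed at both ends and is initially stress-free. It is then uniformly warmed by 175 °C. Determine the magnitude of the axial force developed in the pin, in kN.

With zero net strain, σ = E·αΔT = 114 GPa × 8.6×10⁻⁶ × 175 = 171.6 MPa.
Axial force P = σA = 171.6 × 750 = 128700 N = 128.7 kN, compressive.

P ≈ 129 kN (compressive)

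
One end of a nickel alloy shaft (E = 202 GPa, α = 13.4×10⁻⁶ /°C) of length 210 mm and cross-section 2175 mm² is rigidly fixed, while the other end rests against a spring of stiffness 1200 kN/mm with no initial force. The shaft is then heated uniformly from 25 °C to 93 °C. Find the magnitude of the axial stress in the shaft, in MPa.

If the spring were absent the shaft would lengthen by αΔT L = 13.4×10⁻⁶ × 68 × 210 = 0.1914 mm.
With a force P in the spring, the elastic change of the shaft is PL/(AE) and that of the spring is P/k; compatibility requires their sum to equal δ_free.
So P = δ_free / [L/(AE) + 1/k] = 0.1914 / [ 210/(2175×202×10³) + 1/(1200×10³) ].
P = 0.1914 / 1.311×10⁻⁶ = 145900 N.
σ = P/A = 145900/2175 = 67.09 MPa.

σ ≈ 67.1 MPa (compressive)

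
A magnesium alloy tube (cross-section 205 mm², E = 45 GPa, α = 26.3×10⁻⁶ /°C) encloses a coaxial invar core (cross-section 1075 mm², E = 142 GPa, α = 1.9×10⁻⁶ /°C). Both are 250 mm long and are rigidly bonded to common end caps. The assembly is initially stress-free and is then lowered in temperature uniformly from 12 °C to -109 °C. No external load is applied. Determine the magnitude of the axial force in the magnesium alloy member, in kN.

The magnesium alloy has the larger α, so on cooling it would change length more than the invar if both were free. The rigid plates force a common final length, so the magnesium alloy is put into tension and the invar into compression, with equal and opposite forces P (no external load).
Setting the final lengths equal and cancelling L: (α₁ − α₂)ΔT = P/(A₁E₁) + P/(A₂E₂).
|α₁ − α₂|·ΔT = 24.4×10⁻⁶ × 121 = 0.002952.
1/(A₁E₁) + 1/(A₂E₂) = 1/(205×45×10³) + 1/(1075×142×10³) = 1.15×10⁻⁷ N⁻¹.
So P = 0.002952 / 1.15×10⁻⁷ = 25.68 kN.

P ≈ 25.7 kN (tensile in the magnesium alloy)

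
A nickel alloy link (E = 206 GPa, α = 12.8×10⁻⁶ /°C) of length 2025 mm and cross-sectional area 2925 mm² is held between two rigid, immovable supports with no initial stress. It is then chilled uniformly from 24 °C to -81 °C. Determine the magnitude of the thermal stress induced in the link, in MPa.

Because both ends are immovable the net strain is zero, and the suppressed thermal strain is αΔT = 12.8×10⁻⁶ × 105 = 1344×10⁻⁶.
Hence σ = E·αΔT = 206×10³ × 1344×10⁻⁶ = 276.9 MPa, tensile.

σ ≈ 277 MPa (tensile)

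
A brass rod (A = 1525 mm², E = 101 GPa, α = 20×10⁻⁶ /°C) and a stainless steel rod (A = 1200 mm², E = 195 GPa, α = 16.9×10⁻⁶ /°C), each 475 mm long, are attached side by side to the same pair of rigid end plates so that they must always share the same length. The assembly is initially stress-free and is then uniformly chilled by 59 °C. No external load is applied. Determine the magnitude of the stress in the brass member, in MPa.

σ ≈ 11.1 MPa (tensile)

Both members must finish at the same length. With the larger α, the brass tends to over-contract; the plates restrain it, putting the brass in tension and the stainless steel in compression. With no external load the two internal forces are equal and opposite, magnitude P.
Equating the net (thermal + elastic) strains gives |α₁ − α₂|·ΔT = P·[1/(A₁E₁) + 1/(A₂E₂)].
|α₁ − α₂|·ΔT = 3.1×10⁻⁶ × 59 = 0.0001829.
1/(A₁E₁) + 1/(A₂E₂) = 1/(1525×101×10³) + 1/(1200×195×10³) = 1.077×10⁻⁸ N⁻¹.
P = 0.0001829 / 1.077×10⁻⁸ = 16990 N = 16.99 kN.
σ_{brass} = P/A₁ = 16990/1525 = 11.14 MPa, tensile.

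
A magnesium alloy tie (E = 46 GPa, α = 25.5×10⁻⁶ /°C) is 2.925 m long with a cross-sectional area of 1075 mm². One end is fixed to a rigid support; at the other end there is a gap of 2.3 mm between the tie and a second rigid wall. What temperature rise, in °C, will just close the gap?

ΔT ≈ 30.8 °C

The gap closes when αΔT L = 2.3 mm, since the tie is still unstressed at that instant.
So ΔT = g/(αL) = 2.3/(25.5×10⁻⁶ × 2925) = 30.84 °C.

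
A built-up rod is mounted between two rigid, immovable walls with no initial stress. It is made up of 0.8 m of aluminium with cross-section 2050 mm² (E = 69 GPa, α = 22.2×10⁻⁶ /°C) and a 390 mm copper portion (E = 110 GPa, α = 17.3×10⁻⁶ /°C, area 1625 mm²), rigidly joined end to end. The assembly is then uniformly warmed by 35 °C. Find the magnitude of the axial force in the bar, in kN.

P ≈ 109 kN (compressive)

If the supports were absent, the total length change would be Σ αᵢΔT Lᵢ = 22.2×10⁻⁶×35×800 + 17.3×10⁻⁶×35×390 = 0.8577 mm.
Since the ends are fixed, an axial force P builds up, equal in every segment, with P · Σ Lᵢ/(AᵢEᵢ) = δ_free.
The series flexibility is Σ Lᵢ/(AᵢEᵢ) = 800/(2050×69×10³) + 390/(1625×110×10³) = 7.838×10⁻⁶ mm/N.
Hence P = δ_free / Σ(L/AE) = 0.8577/7.838×10⁻⁶ = 109.4 kN (compressive).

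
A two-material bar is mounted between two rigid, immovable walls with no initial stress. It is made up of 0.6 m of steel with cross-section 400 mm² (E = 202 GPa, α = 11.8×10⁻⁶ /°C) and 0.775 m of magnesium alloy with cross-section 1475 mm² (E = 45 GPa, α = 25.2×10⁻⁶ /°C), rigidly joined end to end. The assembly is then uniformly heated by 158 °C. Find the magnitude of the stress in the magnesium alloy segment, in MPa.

σ ≈ 149 MPa (compressive)

Free thermal expansion of the whole bar: Σ αᵢΔT Lᵢ = 11.8×10⁻⁶×158×600 + 25.2×10⁻⁶×158×775 = 4.204 mm.
The rigid supports impose zero overall length change; the single axial force P common to all segments must satisfy P Σ Lᵢ/(AᵢEᵢ) = δ_free.
The series flexibility is Σ Lᵢ/(AᵢEᵢ) = 600/(400×202×10³) + 775/(1475×45×10³) = 1.91×10⁻⁵ mm/N.
Hence P = δ_free / Σ(L/AE) = 4.204/1.91×10⁻⁵ = 220.1 kN (compressive).
σ_{magnesium alloy} = P / A = 220100 / 1475 = 149.2 MPa.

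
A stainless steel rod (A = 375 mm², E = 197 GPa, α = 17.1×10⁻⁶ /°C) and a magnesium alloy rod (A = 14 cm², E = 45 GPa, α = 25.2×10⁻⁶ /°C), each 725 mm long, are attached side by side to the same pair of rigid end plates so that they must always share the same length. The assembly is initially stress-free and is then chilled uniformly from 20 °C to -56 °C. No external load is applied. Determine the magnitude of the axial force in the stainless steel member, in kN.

P ≈ 20.9 kN (compressive in the stainless steel)

Both members must finish at the same length. With the larger α, the magnesium alloy tends to over-contract; the plates restrain it, putting the magnesium alloy in tension and the stainless steel in compression. With no external load the two internal forces are equal and opposite, magnitude P.
Setting the final lengths equal and cancelling L: (α₁ − α₂)ΔT = P/(A₁E₁) + P/(A₂E₂).
|α₁ − α₂|·ΔT = 8.1×10⁻⁶ × 76 = 0.0006156.
1/(A₁E₁) + 1/(A₂E₂) = 1/(375×197×10³) + 1/(1400×45×10³) = 2.941×10⁻⁸ N⁻¹.
P = 0.0006156 / 2.941×10⁻⁸ = 20930 N = 20.93 kN.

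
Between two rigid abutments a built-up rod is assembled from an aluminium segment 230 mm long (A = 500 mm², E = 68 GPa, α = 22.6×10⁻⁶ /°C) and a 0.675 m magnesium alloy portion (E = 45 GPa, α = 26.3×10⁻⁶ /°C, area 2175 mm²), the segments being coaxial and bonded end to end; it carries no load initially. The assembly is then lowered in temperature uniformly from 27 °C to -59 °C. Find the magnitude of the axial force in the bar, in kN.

P ≈ 144 kN (tensile)

With the walls removed the bar would change length by δ_free = Σ αᵢΔT Lᵢ = 22.6×10⁻⁶×86×230 + 26.3×10⁻⁶×86×675 = 1.974 mm.
Since the ends are fixed, an axial force P builds up, equal in every segment, with P · Σ Lᵢ/(AᵢEᵢ) = δ_free.
The series flexibility is Σ Lᵢ/(AᵢEᵢ) = 230/(500×68×10³) + 675/(2175×45×10³) = 1.366×10⁻⁵ mm/N.
Hence P = δ_free / Σ(L/AE) = 1.974/1.366×10⁻⁵ = 144.5 kN (tensile).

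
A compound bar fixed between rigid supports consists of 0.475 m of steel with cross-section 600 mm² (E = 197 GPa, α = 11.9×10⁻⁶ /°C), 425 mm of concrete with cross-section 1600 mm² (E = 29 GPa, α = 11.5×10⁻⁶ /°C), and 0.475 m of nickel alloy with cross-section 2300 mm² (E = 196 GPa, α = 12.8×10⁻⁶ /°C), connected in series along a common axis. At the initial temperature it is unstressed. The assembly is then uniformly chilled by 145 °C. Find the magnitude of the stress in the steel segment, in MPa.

σ ≈ 282 MPa (tensile)

With the walls removed the bar would change length by δ_free = Σ αᵢΔT Lᵢ = 11.9×10⁻⁶×145×475 + 11.5×10⁻⁶×145×425 + 12.8×10⁻⁶×145×475 = 2.41 mm.
The rigid supports impose zero overall length change; the single axial force P common to all segments must satisfy P Σ Lᵢ/(AᵢEᵢ) = δ_free.
Σ Lᵢ/(AᵢEᵢ) = 475/(600×197×10³) + 425/(1600×29×10³) + 475/(2300×196×10³) = 1.423×10⁻⁵ mm/N.
So P = 2.41 / 1.423×10⁻⁵ = 169.3 kN, tensile.
σ_{steel} = P / A = 169300 / 600 = 282.2 MPa.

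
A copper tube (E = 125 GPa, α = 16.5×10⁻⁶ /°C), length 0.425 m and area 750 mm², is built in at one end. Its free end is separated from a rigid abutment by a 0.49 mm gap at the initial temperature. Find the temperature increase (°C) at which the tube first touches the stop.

The gap closes when αΔT L = 0.49 mm, since the tube is still unstressed at that instant.
So ΔT = g/(αL) = 0.49/(16.5×10⁻⁶ × 425) = 69.88 °C.

ΔT ≈ 69.9 °C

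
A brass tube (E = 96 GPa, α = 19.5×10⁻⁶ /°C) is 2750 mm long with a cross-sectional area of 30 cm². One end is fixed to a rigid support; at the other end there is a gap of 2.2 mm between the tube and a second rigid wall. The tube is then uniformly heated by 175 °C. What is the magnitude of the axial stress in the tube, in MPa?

Free thermal elongation = αΔT L = 19.5×10⁻⁶ × 175 × 2750 = 9.384 mm.
After closing the 2.2 mm clearance, 9.384 − 2.2 = 7.184 mm of expansion remains to be suppressed by the wall.
Compatibility: PL/(AE) = 7.184 mm, so σ = P/A = E × (7.184/2750) = 250.8 MPa.

σ ≈ 251 MPa (compressive)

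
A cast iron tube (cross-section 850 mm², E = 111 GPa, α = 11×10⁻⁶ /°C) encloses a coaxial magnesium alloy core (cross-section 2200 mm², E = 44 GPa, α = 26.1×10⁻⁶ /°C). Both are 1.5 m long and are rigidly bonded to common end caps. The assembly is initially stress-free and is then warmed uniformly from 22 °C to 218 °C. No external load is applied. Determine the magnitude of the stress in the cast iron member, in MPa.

σ ≈ 166 MPa (tensile)

Both members must finish at the same length. With the larger α, the magnesium alloy tends to over-expand; the plates restrain it, putting the magnesium alloy in compression and the cast iron in tension. With no external load the two internal forces are equal and opposite, magnitude P.
Equating the net (thermal + elastic) strains gives |α₁ − α₂|·ΔT = P·[1/(A₁E₁) + 1/(A₂E₂)].
|α₁ − α₂|·ΔT = 15.1×10⁻⁶ × 196 = 0.00296.
1/(A₁E₁) + 1/(A₂E₂) = 1/(850×111×10³) + 1/(2200×44×10³) = 2.093×10⁻⁸ N⁻¹.
P = 0.00296 / 2.093×10⁻⁸ = 141400 N = 141.4 kN.
σ_{cast iron} = P/A₁ = 141400/850 = 166.4 MPa, tensile.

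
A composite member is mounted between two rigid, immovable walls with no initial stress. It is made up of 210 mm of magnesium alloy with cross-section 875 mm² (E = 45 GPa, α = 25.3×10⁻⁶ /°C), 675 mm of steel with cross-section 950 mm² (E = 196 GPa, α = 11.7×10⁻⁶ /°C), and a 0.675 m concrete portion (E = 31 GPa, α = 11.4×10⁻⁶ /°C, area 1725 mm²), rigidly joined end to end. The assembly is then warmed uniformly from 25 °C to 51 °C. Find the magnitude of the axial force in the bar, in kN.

Free thermal expansion of the whole bar: Σ αᵢΔT Lᵢ = 25.3×10⁻⁶×26×210 + 11.7×10⁻⁶×26×675 + 11.4×10⁻⁶×26×675 = 0.5435 mm.
The walls prevent any net length change, so an axial force P (same in every segment) develops. Compatibility: P · Σ Lᵢ/(AᵢEᵢ) = δ_free.
Σ Lᵢ/(AᵢEᵢ) = 210/(875×45×10³) + 675/(950×196×10³) + 675/(1725×31×10³) = 2.158×10⁻⁵ mm/N.
So P = 0.5435 / 2.158×10⁻⁵ = 25.19 kN, compressive.

P ≈ 25.2 kN (compressive)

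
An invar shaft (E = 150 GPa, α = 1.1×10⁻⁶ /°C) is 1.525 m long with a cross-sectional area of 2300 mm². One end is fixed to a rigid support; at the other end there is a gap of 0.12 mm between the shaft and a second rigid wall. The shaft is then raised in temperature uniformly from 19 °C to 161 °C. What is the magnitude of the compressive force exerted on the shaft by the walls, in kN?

Free thermal elongation = αΔT L = 1.1×10⁻⁶ × 142 × 1525 = 0.2382 mm.
This exceeds the 0.12 mm gap, so the wall pushes back. The portion of expansion that must be recovered elastically is δ_free − gap = 0.2382 − 0.12 = 0.1182 mm.
Compatibility: PL/(AE) = 0.1182 mm, so σ = P/A = E × (0.1182/1525) = 11.63 MPa.
Force on the wall = σA = 11.63 × 2300 mm² = 26.74 kN.

P ≈ 26.7 kN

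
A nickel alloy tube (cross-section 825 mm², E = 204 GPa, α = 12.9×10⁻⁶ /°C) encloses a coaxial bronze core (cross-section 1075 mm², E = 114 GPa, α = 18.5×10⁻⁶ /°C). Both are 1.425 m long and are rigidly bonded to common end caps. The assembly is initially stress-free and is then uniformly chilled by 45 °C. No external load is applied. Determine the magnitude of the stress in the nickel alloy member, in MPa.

σ ≈ 21.7 MPa (compressive)

Equilibrium of a rigid end plate with no external load gives equal and opposite internal forces ±P in the two members. Since α_{bronze} > α_{nickel alloy}, cooling drives the bronze into tension and the nickel alloy into compression.
Setting the final lengths equal and cancelling L: (α₁ − α₂)ΔT = P/(A₁E₁) + P/(A₂E₂).
|α₁ − α₂|·ΔT = 5.6×10⁻⁶ × 45 = 0.000252.
1/(A₁E₁) + 1/(A₂E₂) = 1/(825×204×10³) + 1/(1075×114×10³) = 1.41×10⁻⁸ N⁻¹.
P = 0.000252 / 1.41×10⁻⁸ = 17870 N = 17.87 kN.
σ_{nickel alloy} = P/A₁ = 17870/825 = 21.66 MPa, compressive.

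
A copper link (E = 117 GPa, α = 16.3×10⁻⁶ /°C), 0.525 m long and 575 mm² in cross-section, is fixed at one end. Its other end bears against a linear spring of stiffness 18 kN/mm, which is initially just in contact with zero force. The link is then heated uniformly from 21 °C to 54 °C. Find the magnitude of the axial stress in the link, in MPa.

Free thermal expansion: δ_free = αΔT L = 16.3×10⁻⁶ × 33 × 525 = 0.2824 mm.
Let P be the compressive force at the spring. The link shortens elastically by PL/(AE) and the spring compresses by P/k; together these equal δ_free.
So P = δ_free / [L/(AE) + 1/k] = 0.2824 / [ 525/(575×117×10³) + 1/(18×10³) ].
P = 0.2824 / 6.336×10⁻⁵ = 4457 N.
σ = P/A = 4457/575 = 7.751 MPa.

σ ≈ 7.75 MPa (compressive)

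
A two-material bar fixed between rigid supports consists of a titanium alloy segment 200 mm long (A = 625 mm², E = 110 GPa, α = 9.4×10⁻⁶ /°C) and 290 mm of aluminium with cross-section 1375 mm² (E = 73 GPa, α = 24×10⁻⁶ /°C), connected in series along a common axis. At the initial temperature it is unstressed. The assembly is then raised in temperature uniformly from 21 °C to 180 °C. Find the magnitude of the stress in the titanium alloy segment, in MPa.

σ ≈ 388 MPa (compressive)

If the supports were absent, the total length change would be Σ αᵢΔT Lᵢ = 9.4×10⁻⁶×159×200 + 24×10⁻⁶×159×290 = 1.406 mm.
Since the ends are fixed, an axial force P builds up, equal in every segment, with P · Σ Lᵢ/(AᵢEᵢ) = δ_free.
Σ Lᵢ/(AᵢEᵢ) = 200/(625×110×10³) + 290/(1375×73×10³) = 5.798×10⁻⁶ mm/N.
So P = 1.406 / 5.798×10⁻⁶ = 242.4 kN, compressive.
σ_{titanium alloy} = P / A = 242400 / 625 = 387.9 MPa.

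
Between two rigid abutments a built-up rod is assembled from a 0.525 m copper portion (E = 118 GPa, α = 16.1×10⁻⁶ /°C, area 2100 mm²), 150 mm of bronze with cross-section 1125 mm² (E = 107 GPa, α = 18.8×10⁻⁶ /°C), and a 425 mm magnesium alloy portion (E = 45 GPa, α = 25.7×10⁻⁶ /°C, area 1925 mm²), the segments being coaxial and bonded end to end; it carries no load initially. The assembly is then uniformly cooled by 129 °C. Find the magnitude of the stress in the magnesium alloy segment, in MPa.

If the supports were absent, the total length change would be Σ αᵢΔT Lᵢ = 16.1×10⁻⁶×129×525 + 18.8×10⁻⁶×129×150 + 25.7×10⁻⁶×129×425 = 2.863 mm.
Since the ends are fixed, an axial force P builds up, equal in every segment, with P · Σ Lᵢ/(AᵢEᵢ) = δ_free.
The series flexibility is Σ Lᵢ/(AᵢEᵢ) = 525/(2100×118×10³) + 150/(1125×107×10³) + 425/(1925×45×10³) = 8.271×10⁻⁶ mm/N.
So P = 2.863 / 8.271×10⁻⁶ = 346.2 kN, tensile.
σ_{magnesium alloy} = P / A = 346200 / 1925 = 179.8 MPa.

σ ≈ 180 MPa (tensile)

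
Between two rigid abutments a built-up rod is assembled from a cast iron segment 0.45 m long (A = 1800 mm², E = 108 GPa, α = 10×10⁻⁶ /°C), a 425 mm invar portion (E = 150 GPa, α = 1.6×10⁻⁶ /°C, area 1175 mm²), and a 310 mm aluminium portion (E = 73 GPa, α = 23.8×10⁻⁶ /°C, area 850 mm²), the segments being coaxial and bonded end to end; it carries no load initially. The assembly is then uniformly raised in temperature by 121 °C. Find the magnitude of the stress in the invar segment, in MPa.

Free thermal expansion of the whole bar: Σ αᵢΔT Lᵢ = 10×10⁻⁶×121×450 + 1.6×10⁻⁶×121×425 + 23.8×10⁻⁶×121×310 = 1.52 mm.
Since the ends are fixed, an axial force P builds up, equal in every segment, with P · Σ Lᵢ/(AᵢEᵢ) = δ_free.
The series flexibility is Σ Lᵢ/(AᵢEᵢ) = 450/(1800×108×10³) + 425/(1175×150×10³) + 310/(850×73×10³) = 9.722×10⁻⁶ mm/N.
P = 1.52 / 9.722×10⁻⁶ = 156300 N = 156.3 kN, compressive.
σ_{invar} = P / A = 156300 / 1175 = 133 MPa.

σ ≈ 133 MPa (compressive)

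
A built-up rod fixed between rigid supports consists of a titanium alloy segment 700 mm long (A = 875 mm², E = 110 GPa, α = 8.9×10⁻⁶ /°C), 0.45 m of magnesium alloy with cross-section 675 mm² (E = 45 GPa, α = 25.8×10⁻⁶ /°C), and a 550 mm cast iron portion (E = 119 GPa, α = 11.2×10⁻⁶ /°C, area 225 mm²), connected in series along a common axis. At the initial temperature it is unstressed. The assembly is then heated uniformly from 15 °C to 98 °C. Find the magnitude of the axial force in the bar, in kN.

P ≈ 46.7 kN (compressive)

Free thermal expansion of the whole bar: Σ αᵢΔT Lᵢ = 8.9×10⁻⁶×83×700 + 25.8×10⁻⁶×83×450 + 11.2×10⁻⁶×83×550 = 1.992 mm.
The walls prevent any net length change, so an axial force P (same in every segment) develops. Compatibility: P · Σ Lᵢ/(AᵢEᵢ) = δ_free.
Σ Lᵢ/(AᵢEᵢ) = 700/(875×110×10³) + 450/(675×45×10³) + 550/(225×119×10³) = 4.263×10⁻⁵ mm/N.
So P = 1.992 / 4.263×10⁻⁵ = 46.73 kN, compressive.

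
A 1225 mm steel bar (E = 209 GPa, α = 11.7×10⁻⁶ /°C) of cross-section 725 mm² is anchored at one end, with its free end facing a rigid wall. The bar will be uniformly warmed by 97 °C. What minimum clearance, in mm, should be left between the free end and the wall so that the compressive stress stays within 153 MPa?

Free expansion if unrestrained: δ_free = αΔT L = 11.7×10⁻⁶ × 97 × 1225 = 1.39 mm.
A stress of 153 MPa corresponds to the wall pushing the bar back by σL/E = 153×1225/(209×10³) = 0.8968 mm.
The gap must absorb the remainder: g_min = 1.39 − 0.8968 = 0.4935 mm.

g ≈ 0.493 mm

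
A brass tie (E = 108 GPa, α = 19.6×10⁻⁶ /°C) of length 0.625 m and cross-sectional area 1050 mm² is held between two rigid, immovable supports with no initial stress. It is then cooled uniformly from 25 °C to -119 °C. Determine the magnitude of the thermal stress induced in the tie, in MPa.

The supports are rigid, so the total axial strain is zero. The restrained thermal strain is ε = αΔT = 19.6×10⁻⁶ × 144 = 2822.4×10⁻⁶.
The stress required to suppress this strain is σ = Eε = 108×10³ × 2822.4×10⁻⁶ = 304.8 MPa, tensile since the tie is trying to contract.

σ ≈ 305 MPa (tensile)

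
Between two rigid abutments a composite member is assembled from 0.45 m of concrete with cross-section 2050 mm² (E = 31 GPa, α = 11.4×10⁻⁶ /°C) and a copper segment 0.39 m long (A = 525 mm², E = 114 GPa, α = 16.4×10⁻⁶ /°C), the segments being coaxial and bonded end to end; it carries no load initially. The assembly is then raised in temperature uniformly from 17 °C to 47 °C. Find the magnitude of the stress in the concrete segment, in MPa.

With the walls removed the bar would change length by δ_free = Σ αᵢΔT Lᵢ = 11.4×10⁻⁶×30×450 + 16.4×10⁻⁶×30×390 = 0.3458 mm.
The rigid supports impose zero overall length change; the single axial force P common to all segments must satisfy P Σ Lᵢ/(AᵢEᵢ) = δ_free.
The series flexibility is Σ Lᵢ/(AᵢEᵢ) = 450/(2050×31×10³) + 390/(525×114×10³) = 1.36×10⁻⁵ mm/N.
Hence P = δ_free / Σ(L/AE) = 0.3458/1.36×10⁻⁵ = 25.43 kN (compressive).
σ_{concrete} = P / A = 25430 / 2050 = 12.4 MPa.

σ ≈ 12.4 MPa (compressive)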